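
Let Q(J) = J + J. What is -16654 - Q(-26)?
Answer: -16602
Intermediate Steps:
Q(J) = 2*J
-16654 - Q(-26) = -16654 - 2*(-26) = -16654 - 1*(-52) = -16654 + 52 = -16602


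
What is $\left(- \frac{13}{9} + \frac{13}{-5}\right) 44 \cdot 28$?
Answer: $- \frac{224224}{45} \approx -4982.8$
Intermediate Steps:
$\left(- \frac{13}{9} + \frac{13}{-5}\right) 44 \cdot 28 = \left(\left(-13\right) \frac{1}{9} + 13 \left(- \frac{1}{5}\right)\right) 44 \cdot 28 = \left(- \frac{13}{9} - \frac{13}{5}\right) 44 \cdot 28 = \left(- \frac{182}{45}\right) 44 \cdot 28 = \left(- \frac{8008}{45}\right) 28 = - \frac{224224}{45}$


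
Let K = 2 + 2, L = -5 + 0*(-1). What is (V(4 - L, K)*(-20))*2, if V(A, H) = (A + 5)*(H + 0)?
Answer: -2240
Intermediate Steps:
L = -5 (L = -5 + 0 = -5)
K = 4
V(A, H) = H*(5 + A) (V(A, H) = (5 + A)*H = H*(5 + A))
(V(4 - L, K)*(-20))*2 = ((4*(5 + (4 - 1*(-5))))*(-20))*2 = ((4*(5 + (4 + 5)))*(-20))*2 = ((4*(5 + 9))*(-20))*2 = ((4*14)*(-20))*2 = (56*(-20))*2 = -1120*2 = -2240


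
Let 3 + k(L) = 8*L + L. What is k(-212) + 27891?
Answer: 25980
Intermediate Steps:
k(L) = -3 + 9*L (k(L) = -3 + (8*L + L) = -3 + 9*L)
k(-212) + 27891 = (-3 + 9*(-212)) + 27891 = (-3 - 1908) + 27891 = -1911 + 27891 = 25980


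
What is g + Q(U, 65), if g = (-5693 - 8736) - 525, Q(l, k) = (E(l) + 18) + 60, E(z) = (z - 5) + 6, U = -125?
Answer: -15000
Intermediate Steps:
E(z) = 1 + z (E(z) = (-5 + z) + 6 = 1 + z)
Q(l, k) = 79 + l (Q(l, k) = ((1 + l) + 18) + 60 = (19 + l) + 60 = 79 + l)
g = -14954 (g = -14429 - 525 = -14954)
g + Q(U, 65) = -14954 + (79 - 125) = -14954 - 46 = -15000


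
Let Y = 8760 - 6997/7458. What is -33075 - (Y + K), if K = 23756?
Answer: -489170681/7458 ≈ -65590.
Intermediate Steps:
Y = 65325083/7458 (Y = 8760 - 6997*1/7458 = 8760 - 6997/7458 = 65325083/7458 ≈ 8759.1)
-33075 - (Y + K) = -33075 - (65325083/7458 + 23756) = -33075 - 1*242497331/7458 = -33075 - 242497331/7458 = -489170681/7458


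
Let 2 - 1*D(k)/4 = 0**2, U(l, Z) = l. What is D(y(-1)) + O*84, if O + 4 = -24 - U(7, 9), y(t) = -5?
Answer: -2932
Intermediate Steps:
O = -35 (O = -4 + (-24 - 1*7) = -4 + (-24 - 7) = -4 - 31 = -35)
D(k) = 8 (D(k) = 8 - 4*0**2 = 8 - 4*0 = 8 + 0 = 8)
D(y(-1)) + O*84 = 8 - 35*84 = 8 - 2940 = -2932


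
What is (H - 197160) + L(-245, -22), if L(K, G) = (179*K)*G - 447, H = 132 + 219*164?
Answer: 803251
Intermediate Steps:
H = 36048 (H = 132 + 35916 = 36048)
L(K, G) = -447 + 179*G*K (L(K, G) = 179*G*K - 447 = -447 + 179*G*K)
(H - 197160) + L(-245, -22) = (36048 - 197160) + (-447 + 179*(-22)*(-245)) = -161112 + (-447 + 964810) = -161112 + 964363 = 803251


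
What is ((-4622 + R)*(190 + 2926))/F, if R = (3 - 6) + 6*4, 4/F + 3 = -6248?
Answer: 22404702929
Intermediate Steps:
F = -4/6251 (F = 4/(-3 - 6248) = 4/(-6251) = 4*(-1/6251) = -4/6251 ≈ -0.00063990)
R = 21 (R = -3 + 24 = 21)
((-4622 + R)*(190 + 2926))/F = ((-4622 + 21)*(190 + 2926))/(-4/6251) = -4601*3116*(-6251/4) = -14336716*(-6251/4) = 22404702929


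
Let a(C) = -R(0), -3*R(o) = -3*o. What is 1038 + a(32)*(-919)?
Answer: 1038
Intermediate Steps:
R(o) = o (R(o) = -(-1)*o = o)
a(C) = 0 (a(C) = -1*0 = 0)
1038 + a(32)*(-919) = 1038 + 0*(-919) = 1038 + 0 = 1038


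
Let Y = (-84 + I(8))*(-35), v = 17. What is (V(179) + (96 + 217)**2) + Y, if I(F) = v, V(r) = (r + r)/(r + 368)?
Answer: 54872116/547 ≈ 1.0031e+5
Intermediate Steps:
V(r) = 2*r/(368 + r) (V(r) = (2*r)/(368 + r) = 2*r/(368 + r))
I(F) = 17
Y = 2345 (Y = (-84 + 17)*(-35) = -67*(-35) = 2345)
(V(179) + (96 + 217)**2) + Y = (2*179/(368 + 179) + (96 + 217)**2) + 2345 = (2*179/547 + 313**2) + 2345 = (2*179*(1/547) + 97969) + 2345 = (358/547 + 97969) + 2345 = 53589401/547 + 2345 = 54872116/547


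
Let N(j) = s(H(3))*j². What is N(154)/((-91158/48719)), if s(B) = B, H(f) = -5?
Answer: 2888549510/45579 ≈ 63375.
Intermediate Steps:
N(j) = -5*j²
N(154)/((-91158/48719)) = (-5*154²)/((-91158/48719)) = (-5*23716)/((-91158*1/48719)) = -118580/(-91158/48719) = -118580*(-48719/91158) = 2888549510/45579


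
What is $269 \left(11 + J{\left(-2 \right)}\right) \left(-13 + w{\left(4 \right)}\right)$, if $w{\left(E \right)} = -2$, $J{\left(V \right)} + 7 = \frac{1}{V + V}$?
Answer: $- \frac{60525}{4} \approx -15131.0$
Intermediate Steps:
$J{\left(V \right)} = -7 + \frac{1}{2 V}$ ($J{\left(V \right)} = -7 + \frac{1}{V + V} = -7 + \frac{1}{2 V}$)
$269 \left(11 + J{\left(-2 \right)}\right) \left(-13 + w{\left(4 \right)}\right) = 269 \left(11 - \left(7 - \frac{1}{2 \left(-2\right)}\right)\right) \left(-13 - 2\right) = 269 \left(11 + \left(-7 + \frac{1}{2} \left(- \frac{1}{2}\right)\right)\right) \left(-15\right) = 269 \left(11 - \frac{29}{4}\right) \left(-15\right) = 269 \cdot \frac{15}{4} \left(-15\right) = 269 \left(- \frac{225}{4}\right) = - \frac{60525}{4}$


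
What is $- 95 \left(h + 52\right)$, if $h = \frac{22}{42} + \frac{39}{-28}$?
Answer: $- \frac{408025}{84} \approx -4857.4$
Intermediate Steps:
$h = - \frac{73}{84}$ ($h = 22 \cdot \frac{1}{42} + 39 \left(- \frac{1}{28}\right) = \frac{11}{21} - \frac{39}{28} = - \frac{73}{84} \approx -0.86905$)
$- 95 \left(h + 52\right) = - 95 \left(- \frac{73}{84} + 52\right) = \left(-95\right) \frac{4295}{84} = - \frac{408025}{84}$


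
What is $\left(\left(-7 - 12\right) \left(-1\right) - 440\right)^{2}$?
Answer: $177241$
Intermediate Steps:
$\left(\left(-7 - 12\right) \left(-1\right) - 440\right)^{2} = \left(\left(-19\right) \left(-1\right) - 440\right)^{2} = \left(19 - 440\right)^{2} = \left(-421\right)^{2} = 177241$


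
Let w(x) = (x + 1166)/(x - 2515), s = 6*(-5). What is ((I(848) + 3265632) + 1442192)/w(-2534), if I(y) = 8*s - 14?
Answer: 1320473385/76 ≈ 1.7375e+7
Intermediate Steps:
s = -30
w(x) = (1166 + x)/(-2515 + x)
I(y) = -254 (I(y) = 8*(-30) - 14 = -240 - 14 = -254)
((I(848) + 3265632) + 1442192)/w(-2534) = ((-254 + 3265632) + 1442192)/(((1166 - 2534)/(-2515 - 2534))) = (3265378 + 1442192)/((-1368/(-5049))) = 4707570/((-1/5049*(-1368))) = 4707570/(152/561) = 4707570*(561/152) = 1320473385/76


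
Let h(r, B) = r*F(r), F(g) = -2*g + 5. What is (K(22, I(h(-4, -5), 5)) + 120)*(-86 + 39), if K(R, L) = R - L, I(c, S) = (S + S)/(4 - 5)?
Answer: -7144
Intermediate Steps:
F(g) = 5 - 2*g
h(r, B) = r*(5 - 2*r)
I(c, S) = -2*S (I(c, S) = (2*S)/(-1) = (2*S)*(-1) = -2*S)
(K(22, I(h(-4, -5), 5)) + 120)*(-86 + 39) = ((22 - (-2)*5) + 120)*(-86 + 39) = ((22 - 1*(-10)) + 120)*(-47) = ((22 + 10) + 120)*(-47) = (32 + 120)*(-47) = 152*(-47) = -7144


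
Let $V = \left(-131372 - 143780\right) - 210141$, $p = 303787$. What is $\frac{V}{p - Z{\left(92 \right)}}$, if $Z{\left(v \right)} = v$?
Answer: $- \frac{485293}{303695} \approx -1.598$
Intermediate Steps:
$V = -485293$ ($V = -275152 - 210141 = -485293$)
$\frac{V}{p - Z{\left(92 \right)}} = - \frac{485293}{303787 - 92} = - \frac{485293}{303695}$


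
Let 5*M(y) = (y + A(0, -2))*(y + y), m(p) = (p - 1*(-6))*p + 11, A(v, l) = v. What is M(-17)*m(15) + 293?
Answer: 189893/5 ≈ 37979.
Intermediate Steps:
m(p) = 11 + p*(6 + p) (m(p) = (p + 6)*p + 11 = (6 + p)*p + 11 = p*(6 + p) + 11 = 11 + p*(6 + p))
M(y) = 2*y²/5 (M(y) = ((y + 0)*(y + y))/5 = (y*(2*y))/5 = (2*y²)/5 = 2*y²/5)
M(-17)*m(15) + 293 = ((⅖)*(-17)²)*(11 + 15² + 6*15) + 293 = ((⅖)*289)*(11 + 225 + 90) + 293 = (578/5)*326 + 293 = 188428/5 + 293 = 189893/5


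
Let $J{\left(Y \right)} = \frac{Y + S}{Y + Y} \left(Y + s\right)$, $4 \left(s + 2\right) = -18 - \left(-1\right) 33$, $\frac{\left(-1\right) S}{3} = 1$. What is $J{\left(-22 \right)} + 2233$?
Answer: $\frac{390983}{176} \approx 2221.5$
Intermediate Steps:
$S = -3$ ($S = \left(-3\right) 1 = -3$)
$s = \frac{7}{4}$ ($s = -2 + \frac{-18 - \left(-1\right) 33}{4} = -2 + \frac{-18 - -33}{4} = -2 + \frac{-18 + 33}{4} = -2 + \frac{1}{4} \cdot 15 = -2 + \frac{15}{4} = \frac{7}{4} \approx 1.75$)
$J{\left(Y \right)} = \frac{\left(-3 + Y\right) \left(\frac{7}{4} + Y\right)}{2 Y}$ ($J{\left(Y \right)} = \frac{Y - 3}{Y + Y} \left(Y + \frac{7}{4}\right) = \frac{-3 + Y}{2 Y} \left(\frac{7}{4} + Y\right) = \frac{\left(-3 + Y\right) \left(\frac{7}{4} + Y\right)}{2 Y}$)
$J{\left(-22 \right)} + 2233 = \frac{-21 - 22 \left(-5 + 4 \left(-22\right)\right)}{8 \left(-22\right)} + 2233 = \frac{1}{8} \left(- \frac{1}{22}\right) \left(-21 - 22 \left(-5 - 88\right)\right) + 2233 = \frac{1}{8} \left(- \frac{1}{22}\right) \left(-21 - -2046\right) + 2233 = \frac{1}{8} \left(- \frac{1}{22}\right) \left(-21 + 2046\right) + 2233 = \frac{1}{8} \left(- \frac{1}{22}\right) 2025 + 2233 = - \frac{2025}{176} + 2233 = \frac{390983}{176}$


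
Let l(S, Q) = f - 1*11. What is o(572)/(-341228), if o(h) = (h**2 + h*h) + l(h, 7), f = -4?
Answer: -654353/341228 ≈ -1.9176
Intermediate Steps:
l(S, Q) = -15 (l(S, Q) = -4 - 1*11 = -4 - 11 = -15)
o(h) = -15 + 2*h**2 (o(h) = (h**2 + h*h) - 15 = (h**2 + h**2) - 15 = 2*h**2 - 15 = -15 + 2*h**2)
o(572)/(-341228) = (-15 + 2*572**2)/(-341228) = (-15 + 2*327184)*(-1/341228) = (-15 + 654368)*(-1/341228) = 654353*(-1/341228) = -654353/341228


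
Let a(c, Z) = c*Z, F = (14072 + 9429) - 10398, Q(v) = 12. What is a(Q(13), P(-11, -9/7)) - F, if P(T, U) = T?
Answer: -13235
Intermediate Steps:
F = 13103 (F = 23501 - 10398 = 13103)
a(c, Z) = Z*c
a(Q(13), P(-11, -9/7)) - F = -11*12 - 1*13103 = -132 - 13103 = -13235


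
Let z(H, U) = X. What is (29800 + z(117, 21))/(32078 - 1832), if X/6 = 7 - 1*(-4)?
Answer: 14933/15123 ≈ 0.98744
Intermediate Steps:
X = 66 (X = 6*(7 - 1*(-4)) = 6*(7 + 4) = 6*11 = 66)
z(H, U) = 66
(29800 + z(117, 21))/(32078 - 1832) = (29800 + 66)/(32078 - 1832) = 29866/30246 = 29866*(1/30246) = 14933/15123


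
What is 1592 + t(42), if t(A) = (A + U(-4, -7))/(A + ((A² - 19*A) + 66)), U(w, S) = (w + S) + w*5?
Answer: 1709819/1074 ≈ 1592.0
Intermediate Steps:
U(w, S) = S + 6*w (U(w, S) = (S + w) + 5*w = S + 6*w)
t(A) = (-31 + A)/(66 + A² - 18*A) (t(A) = (A + (-7 + 6*(-4)))/(A + ((A² - 19*A) + 66)) = (A + (-7 - 24))/(A + (66 + A² - 19*A)) = (A - 31)/(66 + A² - 18*A) = (-31 + A)/(66 + A² - 18*A))
1592 + t(42) = 1592 + (-31 + 42)/(66 + 42² - 18*42) = 1592 + 11/(66 + 1764 - 756) = 1592 + 11/1074 = 1709819/1074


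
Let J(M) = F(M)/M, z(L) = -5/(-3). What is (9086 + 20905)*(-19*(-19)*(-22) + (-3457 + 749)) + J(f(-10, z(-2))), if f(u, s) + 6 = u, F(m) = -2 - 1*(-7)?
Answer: -5110466405/16 ≈ -3.1940e+8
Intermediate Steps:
z(L) = 5/3 (z(L) = -5*(-⅓) = 5/3)
F(m) = 5 (F(m) = -2 + 7 = 5)
f(u, s) = -6 + u
J(M) = 5/M
(9086 + 20905)*(-19*(-19)*(-22) + (-3457 + 749)) + J(f(-10, z(-2))) = (9086 + 20905)*(-19*(-19)*(-22) + (-3457 + 749)) + 5/(-6 - 10) = 29991*(361*(-22) - 2708) + 5/(-16) = 29991*(-7942 - 2708) + 5*(-1/16) = 29991*(-10650) - 5/16 = -319404150 - 5/16 = -5110466405/16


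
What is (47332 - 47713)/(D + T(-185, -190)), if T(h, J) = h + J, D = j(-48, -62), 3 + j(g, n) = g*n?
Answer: -127/866 ≈ -0.14665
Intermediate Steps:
j(g, n) = -3 + g*n
D = 2973 (D = -3 - 48*(-62) = -3 + 2976 = 2973)
T(h, J) = J + h
(47332 - 47713)/(D + T(-185, -190)) = (47332 - 47713)/(2973 + (-190 - 185)) = -381/(2973 - 375) = -381/2598 = -381*1/2598 = -127/866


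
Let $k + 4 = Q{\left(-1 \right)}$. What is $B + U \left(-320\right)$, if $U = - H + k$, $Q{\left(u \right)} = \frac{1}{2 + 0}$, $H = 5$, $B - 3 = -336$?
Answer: $2387$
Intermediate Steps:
$B = -333$ ($B = 3 - 336 = -333$)
$Q{\left(u \right)} = \frac{1}{2}$
$k = - \frac{7}{2}$ ($k = -4 + \frac{1}{2} = - \frac{7}{2} \approx -3.5$)
$U = - \frac{17}{2}$ ($U = \left(-1\right) 5 - \frac{7}{2} = -5 - \frac{7}{2} = - \frac{17}{2} \approx -8.5$)
$B + U \left(-320\right) = -333 - -2720 = -333 + 2720 = 2387$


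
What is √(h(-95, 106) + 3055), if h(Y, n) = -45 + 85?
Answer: √3095 ≈ 55.633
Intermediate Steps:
h(Y, n) = 40
√(h(-95, 106) + 3055) = √(40 + 3055) = √3095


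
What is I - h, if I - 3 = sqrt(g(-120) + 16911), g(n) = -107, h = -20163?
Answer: 20166 + 2*sqrt(4201) ≈ 20296.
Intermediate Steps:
I = 3 + 2*sqrt(4201) (I = 3 + sqrt(-107 + 16911) = 3 + sqrt(16804) = 3 + 2*sqrt(4201) ≈ 132.63)
I - h = (3 + 2*sqrt(4201)) - 1*(-20163) = (3 + 2*sqrt(4201)) + 20163 = 20166 + 2*sqrt(4201)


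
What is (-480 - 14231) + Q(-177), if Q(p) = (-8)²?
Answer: -14647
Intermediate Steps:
Q(p) = 64
(-480 - 14231) + Q(-177) = (-480 - 14231) + 64 = -14711 + 64 = -14647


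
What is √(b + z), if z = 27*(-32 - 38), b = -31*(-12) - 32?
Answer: 5*I*√62 ≈ 39.37*I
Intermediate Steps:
b = 340 (b = 372 - 32 = 340)
z = -1890 (z = 27*(-70) = -1890)
√(b + z) = √(340 - 1890) = √(-1550) = 5*I*√62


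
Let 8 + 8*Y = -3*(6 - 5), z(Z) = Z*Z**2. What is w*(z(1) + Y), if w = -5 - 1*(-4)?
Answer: 3/8 ≈ 0.37500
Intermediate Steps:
z(Z) = Z**3
w = -1 (w = -5 + 4 = -1)
Y = -11/8 (Y = -1 + (-3*(6 - 5))/8 = -1 + (-3*1)/8 = -1 + (1/8)*(-3) = -1 - 3/8 = -11/8 ≈ -1.3750)
w*(z(1) + Y) = -(1**3 - 11/8) = -(1 - 11/8) = -1*(-3/8) = 3/8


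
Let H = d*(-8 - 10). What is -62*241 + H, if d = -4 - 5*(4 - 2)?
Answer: -14690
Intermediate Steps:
d = -14 (d = -4 - 5*2 = -4 - 10 = -14)
H = 252 (H = -14*(-8 - 10) = -14*(-18) = 252)
-62*241 + H = -62*241 + 252 = -14942 + 252 = -14690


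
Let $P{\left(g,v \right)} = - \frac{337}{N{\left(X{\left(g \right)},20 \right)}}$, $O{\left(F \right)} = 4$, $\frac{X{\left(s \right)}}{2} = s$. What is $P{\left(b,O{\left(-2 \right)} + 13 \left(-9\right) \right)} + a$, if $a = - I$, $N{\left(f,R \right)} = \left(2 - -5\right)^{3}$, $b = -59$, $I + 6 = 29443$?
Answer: $- \frac{10097228}{343} \approx -29438.0$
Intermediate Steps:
$I = 29437$ ($I = -6 + 29443 = 29437$)
$X{\left(s \right)} = 2 s$
$N{\left(f,R \right)} = 343$ ($N{\left(f,R \right)} = \left(2 + 5\right)^{3} = 7^{3} = 343$)
$P{\left(g,v \right)} = - \frac{337}{343}$
$a = -29437$ ($a = \left(-1\right) 29437 = -29437$)
$P{\left(b,O{\left(-2 \right)} + 13 \left(-9\right) \right)} + a = - \frac{337}{343} - 29437 = - \frac{10097228}{343}$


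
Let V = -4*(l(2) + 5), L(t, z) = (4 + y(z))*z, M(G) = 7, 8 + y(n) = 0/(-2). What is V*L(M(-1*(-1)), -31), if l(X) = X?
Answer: -3472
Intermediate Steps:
y(n) = -8 (y(n) = -8 + 0/(-2) = -8 + 0*(-½) = -8 + 0 = -8)
L(t, z) = -4*z (L(t, z) = (4 - 8)*z = -4*z)
V = -28 (V = -4*(2 + 5) = -4*7 = -28)
V*L(M(-1*(-1)), -31) = -(-112)*(-31) = -28*124 = -3472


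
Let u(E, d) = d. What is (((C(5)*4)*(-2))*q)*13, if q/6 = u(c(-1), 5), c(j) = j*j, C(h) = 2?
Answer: -6240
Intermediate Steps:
c(j) = j²
q = 30 (q = 6*5 = 30)
(((C(5)*4)*(-2))*q)*13 = (((2*4)*(-2))*30)*13 = ((8*(-2))*30)*13 = -16*30*13 = -480*13 = -6240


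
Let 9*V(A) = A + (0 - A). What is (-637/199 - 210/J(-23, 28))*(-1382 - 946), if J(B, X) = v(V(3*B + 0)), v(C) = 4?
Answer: 25804716/199 ≈ 1.2967e+5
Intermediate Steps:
V(A) = 0 (V(A) = (A + (0 - A))/9 = (A - A)/9 = (⅑)*0 = 0)
J(B, X) = 4
(-637/199 - 210/J(-23, 28))*(-1382 - 946) = (-637/199 - 210/4)*(-1382 - 946) = (-637*1/199 - 210*¼)*(-2328) = (-637/199 - 105/2)*(-2328) = -22169/398*(-2328) = 25804716/199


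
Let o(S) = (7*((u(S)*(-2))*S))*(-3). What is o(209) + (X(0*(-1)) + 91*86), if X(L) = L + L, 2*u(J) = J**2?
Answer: 191723735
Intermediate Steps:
u(J) = J**2/2
X(L) = 2*L
o(S) = 21*S**3 (o(S) = (7*(((S**2/2)*(-2))*S))*(-3) = (7*((-S**2)*S))*(-3) = (7*(-S**3))*(-3) = -7*S**3*(-3) = 21*S**3)
o(209) + (X(0*(-1)) + 91*86) = 21*209**3 + (2*(0*(-1)) + 91*86) = 21*9129329 + (2*0 + 7826) = 191715909 + (0 + 7826) = 191715909 + 7826 = 191723735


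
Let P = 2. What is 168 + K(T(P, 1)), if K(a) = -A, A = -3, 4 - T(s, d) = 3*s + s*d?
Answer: 171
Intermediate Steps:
T(s, d) = 4 - 3*s - d*s (T(s, d) = 4 - (3*s + s*d) = 4 - (3*s + d*s) = 4 + (-3*s - d*s) = 4 - 3*s - d*s)
K(a) = 3 (K(a) = -1*(-3) = 3)
168 + K(T(P, 1)) = 168 + 3 = 171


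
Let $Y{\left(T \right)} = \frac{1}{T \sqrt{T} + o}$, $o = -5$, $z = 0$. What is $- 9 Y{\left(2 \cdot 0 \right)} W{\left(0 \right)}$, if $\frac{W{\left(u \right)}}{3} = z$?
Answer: $0$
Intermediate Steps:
$W{\left(u \right)} = 0$ ($W{\left(u \right)} = 3 \cdot 0 = 0$)
$Y{\left(T \right)} = \frac{1}{-5 + T^{\frac{3}{2}}}$ ($Y{\left(T \right)} = \frac{1}{T \sqrt{T} - 5} = \frac{1}{T^{\frac{3}{2}} - 5} = \frac{1}{-5 + T^{\frac{3}{2}}}$)
$- 9 Y{\left(2 \cdot 0 \right)} W{\left(0 \right)} = - \frac{9}{-5 + \left(2 \cdot 0\right)^{\frac{3}{2}}} \cdot 0 = - \frac{9}{-5 + 0^{\frac{3}{2}}} \cdot 0 = - \frac{9}{-5 + 0} \cdot 0 = - \frac{9}{-5} \cdot 0 = \left(-9\right) \left(- \frac{1}{5}\right) 0 = \frac{9}{5} \cdot 0 = 0$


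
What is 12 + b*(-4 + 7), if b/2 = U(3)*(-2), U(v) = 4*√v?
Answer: 12 - 48*√3 ≈ -71.138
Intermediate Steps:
b = -16*√3 (b = 2*((4*√3)*(-2)) = 2*(-8*√3) = -16*√3 ≈ -27.713)
12 + b*(-4 + 7) = 12 + (-16*√3)*(-4 + 7) = 12 - 16*√3*3 = 12 - 48*√3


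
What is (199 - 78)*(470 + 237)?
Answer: 85547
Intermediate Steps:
(199 - 78)*(470 + 237) = 121*707 = 85547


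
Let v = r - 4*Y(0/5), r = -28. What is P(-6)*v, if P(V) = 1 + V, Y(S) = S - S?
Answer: 140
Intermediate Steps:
Y(S) = 0
v = -28 (v = -28 - 4*0 = -28 + 0 = -28)
P(-6)*v = (1 - 6)*(-28) = -5*(-28) = 140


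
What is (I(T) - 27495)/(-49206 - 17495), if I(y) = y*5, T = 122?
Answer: 26885/66701 ≈ 0.40307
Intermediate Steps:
I(y) = 5*y
(I(T) - 27495)/(-49206 - 17495) = (5*122 - 27495)/(-49206 - 17495) = (610 - 27495)/(-66701) = -26885*(-1/66701) = 26885/66701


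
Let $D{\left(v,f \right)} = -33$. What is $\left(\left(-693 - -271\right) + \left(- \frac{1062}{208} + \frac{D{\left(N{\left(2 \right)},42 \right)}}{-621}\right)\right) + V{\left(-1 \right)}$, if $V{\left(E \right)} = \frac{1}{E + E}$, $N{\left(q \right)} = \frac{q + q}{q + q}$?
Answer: $- \frac{9204353}{21528} \approx -427.55$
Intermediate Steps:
$N{\left(q \right)} = 1$ ($N{\left(q \right)} = \frac{2 q}{2 q} = 2 q \frac{1}{2 q} = 1$)
$V{\left(E \right)} = \frac{1}{2 E}$
$\left(\left(-693 - -271\right) + \left(- \frac{1062}{208} + \frac{D{\left(N{\left(2 \right)},42 \right)}}{-621}\right)\right) + V{\left(-1 \right)} = \left(\left(-693 - -271\right) - \left(- \frac{11}{207} + \frac{531}{104}\right)\right) + \frac{1}{2 \left(-1\right)} = \left(\left(-693 + 271\right) - \frac{108773}{21528}\right) + \frac{1}{2} \left(-1\right) = \left(-422 + \left(- \frac{531}{104} + \frac{11}{207}\right)\right) - \frac{1}{2} = \left(-422 - \frac{108773}{21528}\right) - \frac{1}{2} = - \frac{9193589}{21528} - \frac{1}{2} = - \frac{9204353}{21528}$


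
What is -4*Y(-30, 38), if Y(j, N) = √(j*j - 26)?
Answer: -4*√874 ≈ -118.25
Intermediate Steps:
Y(j, N) = √(-26 + j²) (Y(j, N) = √(j² - 26) = √(-26 + j²))
-4*Y(-30, 38) = -4*√(-26 + (-30)²) = -4*√(-26 + 900) = -4*√874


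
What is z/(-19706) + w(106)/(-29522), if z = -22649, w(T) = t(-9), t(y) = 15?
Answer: 167087047/145440133 ≈ 1.1488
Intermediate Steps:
w(T) = 15
z/(-19706) + w(106)/(-29522) = -22649/(-19706) + 15/(-29522) = -22649*(-1/19706) + 15*(-1/29522) = 22649/19706 - 15/29522 = 167087047/145440133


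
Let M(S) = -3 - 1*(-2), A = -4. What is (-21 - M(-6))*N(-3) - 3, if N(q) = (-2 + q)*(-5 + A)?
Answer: -903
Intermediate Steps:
M(S) = -1 (M(S) = -3 + 2 = -1)
N(q) = 18 - 9*q (N(q) = (-2 + q)*(-5 - 4) = (-2 + q)*(-9) = 18 - 9*q)
(-21 - M(-6))*N(-3) - 3 = (-21 - 1*(-1))*(18 - 9*(-3)) - 3 = (-21 + 1)*(18 + 27) - 3 = -20*45 - 3 = -900 - 3 = -903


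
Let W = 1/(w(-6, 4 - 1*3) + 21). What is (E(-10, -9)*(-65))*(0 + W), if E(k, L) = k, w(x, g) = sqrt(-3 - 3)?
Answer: 4550/149 - 650*I*sqrt(6)/447 ≈ 30.537 - 3.5619*I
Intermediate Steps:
w(x, g) = I*sqrt(6) (w(x, g) = sqrt(-6) = I*sqrt(6))
W = 1/(21 + I*sqrt(6)) (W = 1/(I*sqrt(6) + 21) = 1/(21 + I*sqrt(6)) ≈ 0.04698 - 0.0054798*I)
(E(-10, -9)*(-65))*(0 + W) = (-10*(-65))*(0 + (7/149 - I*sqrt(6)/447)) = 650*(7/149 - I*sqrt(6)/447) = 4550/149 - 650*I*sqrt(6)/447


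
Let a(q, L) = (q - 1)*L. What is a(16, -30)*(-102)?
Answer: 45900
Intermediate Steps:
a(q, L) = L*(-1 + q) (a(q, L) = (-1 + q)*L = L*(-1 + q))
a(16, -30)*(-102) = -30*(-1 + 16)*(-102) = -30*15*(-102) = -450*(-102) = 45900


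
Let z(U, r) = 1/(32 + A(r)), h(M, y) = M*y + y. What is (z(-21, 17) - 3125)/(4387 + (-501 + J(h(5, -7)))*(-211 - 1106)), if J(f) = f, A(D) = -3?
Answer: -45312/10433011 ≈ -0.0043431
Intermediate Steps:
h(M, y) = y + M*y
z(U, r) = 1/29 (z(U, r) = 1/(32 - 3) = 1/29)
(z(-21, 17) - 3125)/(4387 + (-501 + J(h(5, -7)))*(-211 - 1106)) = (1/29 - 3125)/(4387 + (-501 - 7*(1 + 5))*(-211 - 1106)) = -90624/(29*(4387 + (-501 - 7*6)*(-1317))) = -90624/(29*(4387 + (-501 - 42)*(-1317))) = -90624/(29*(4387 - 543*(-1317))) = -90624/(29*(4387 + 715131)) = -90624/29/719518 = -90624/29*1/719518 = -45312/10433011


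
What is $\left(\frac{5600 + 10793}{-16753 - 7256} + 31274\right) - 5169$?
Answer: $\frac{626738552}{24009} \approx 26104.0$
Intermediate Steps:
$\left(\frac{5600 + 10793}{-16753 - 7256} + 31274\right) - 5169 = \left(\frac{16393}{-24009} + 31274\right) - 5169 = \left(16393 \left(- \frac{1}{24009}\right) + 31274\right) - 5169 = \left(- \frac{16393}{24009} + 31274\right) - 5169 = \frac{750841073}{24009} - 5169 = \frac{626738552}{24009}$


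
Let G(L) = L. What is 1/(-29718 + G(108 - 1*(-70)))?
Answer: -1/29540 ≈ -3.3852e-5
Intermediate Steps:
1/(-29718 + G(108 - 1*(-70))) = 1/(-29718 + (108 - 1*(-70))) = 1/(-29718 + (108 + 70)) = 1/(-29718 + 178) = 1/(-29540) = -1/29540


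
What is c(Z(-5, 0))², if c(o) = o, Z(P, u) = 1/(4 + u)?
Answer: 1/16 ≈ 0.062500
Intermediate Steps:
c(Z(-5, 0))² = (1/(4 + 0))² = (1/4)² = (¼)² = 1/16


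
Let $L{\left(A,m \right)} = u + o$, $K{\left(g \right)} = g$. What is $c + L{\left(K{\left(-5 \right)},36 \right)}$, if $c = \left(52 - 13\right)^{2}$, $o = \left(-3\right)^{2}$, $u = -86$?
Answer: $1444$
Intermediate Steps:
$o = 9$
$L{\left(A,m \right)} = -77$ ($L{\left(A,m \right)} = -86 + 9 = -77$)
$c = 1521$ ($c = 39^{2} = 1521$)
$c + L{\left(K{\left(-5 \right)},36 \right)} = 1521 - 77 = 1444$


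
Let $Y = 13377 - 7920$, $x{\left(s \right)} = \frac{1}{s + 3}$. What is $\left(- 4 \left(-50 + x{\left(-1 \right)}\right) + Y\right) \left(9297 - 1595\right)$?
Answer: $43554810$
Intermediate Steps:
$x{\left(s \right)} = \frac{1}{3 + s}$
$Y = 5457$
$\left(- 4 \left(-50 + x{\left(-1 \right)}\right) + Y\right) \left(9297 - 1595\right) = \left(- 4 \left(-50 + \frac{1}{3 - 1}\right) + 5457\right) \left(9297 - 1595\right) = \left(- 4 \left(-50 + \frac{1}{2}\right) + 5457\right) 7702 = \left(\left(-4\right) \left(- \frac{99}{2}\right) + 5457\right) 7702 = \left(198 + 5457\right) 7702 = 5655 \cdot 7702 = 43554810$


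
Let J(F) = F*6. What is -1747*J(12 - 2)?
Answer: -104820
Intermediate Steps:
J(F) = 6*F
-1747*J(12 - 2) = -10482*(12 - 2) = -10482*10 = -1747*60 = -104820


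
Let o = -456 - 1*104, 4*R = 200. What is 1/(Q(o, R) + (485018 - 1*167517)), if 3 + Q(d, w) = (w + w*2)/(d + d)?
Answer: 112/35559761 ≈ 3.1496e-6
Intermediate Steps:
R = 50 (R = (¼)*200 = 50)
o = -560 (o = -456 - 104 = -560)
Q(d, w) = -3 + 3*w/(2*d) (Q(d, w) = -3 + (w + w*2)/(d + d) = -3 + (w + 2*w)/((2*d)) = -3 + (3*w)*(1/(2*d)) = -3 + 3*w/(2*d))
1/(Q(o, R) + (485018 - 1*167517)) = 1/((-3 + (3/2)*50/(-560)) + (485018 - 1*167517)) = 1/((-3 + (3/2)*50*(-1/560)) + (485018 - 167517)) = 1/((-3 - 15/112) + 317501) = 1/(-351/112 + 317501) = 1/(35559761/112) = 112/35559761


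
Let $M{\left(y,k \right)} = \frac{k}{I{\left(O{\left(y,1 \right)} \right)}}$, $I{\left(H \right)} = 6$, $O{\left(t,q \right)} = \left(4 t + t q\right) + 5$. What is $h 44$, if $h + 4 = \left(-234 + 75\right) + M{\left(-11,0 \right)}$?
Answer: $-7172$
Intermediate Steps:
$O{\left(t,q \right)} = 5 + 4 t + q t$ ($O{\left(t,q \right)} = \left(4 t + q t\right) + 5 = 5 + 4 t + q t$)
$M{\left(y,k \right)} = \frac{k}{6}$
$h = -163$ ($h = -4 + \left(\left(-234 + 75\right) + \frac{1}{6} \cdot 0\right) = -4 + \left(-159 + 0\right) = -4 - 159 = -163$)
$h 44 = \left(-163\right) 44 = -7172$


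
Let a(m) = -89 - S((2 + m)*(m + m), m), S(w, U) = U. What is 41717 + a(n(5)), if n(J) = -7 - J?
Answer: 41640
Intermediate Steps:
a(m) = -89 - m
41717 + a(n(5)) = 41717 + (-89 - (-7 - 1*5)) = 41717 + (-89 - (-7 - 5)) = 41717 + (-89 - 1*(-12)) = 41717 + (-89 + 12) = 41717 - 77 = 41640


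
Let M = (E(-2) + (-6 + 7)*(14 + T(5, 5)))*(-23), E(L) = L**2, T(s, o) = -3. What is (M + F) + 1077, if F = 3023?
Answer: 3755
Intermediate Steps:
M = -345 (M = ((-2)**2 + (-6 + 7)*(14 - 3))*(-23) = (4 + 1*11)*(-23) = (4 + 11)*(-23) = 15*(-23) = -345)
(M + F) + 1077 = (-345 + 3023) + 1077 = 2678 + 1077 = 3755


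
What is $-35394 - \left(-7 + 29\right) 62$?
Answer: $-36758$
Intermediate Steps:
$-35394 - \left(-7 + 29\right) 62 = -35394 - 22 \cdot 62 = -35394 - 1364 = -36758$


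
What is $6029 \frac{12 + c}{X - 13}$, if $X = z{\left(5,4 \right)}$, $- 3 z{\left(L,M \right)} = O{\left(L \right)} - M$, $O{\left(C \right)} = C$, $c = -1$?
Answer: $- \frac{198957}{40} \approx -4973.9$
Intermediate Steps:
$z{\left(L,M \right)} = - \frac{L}{3} + \frac{M}{3}$ ($z{\left(L,M \right)} = - \frac{L - M}{3} = - \frac{L}{3} + \frac{M}{3}$)
$X = - \frac{1}{3}$ ($X = \left(- \frac{1}{3}\right) 5 + \frac{1}{3} \cdot 4 = - \frac{5}{3} + \frac{4}{3} = - \frac{1}{3} \approx -0.33333$)
$6029 \frac{12 + c}{X - 13} = 6029 \frac{12 - 1}{- \frac{1}{3} - 13} = 6029 \frac{11}{- \frac{40}{3}} = 6029 \cdot 11 \left(- \frac{3}{40}\right) = 6029 \left(- \frac{33}{40}\right) = - \frac{198957}{40}$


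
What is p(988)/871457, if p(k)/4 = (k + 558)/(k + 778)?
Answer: 3092/769496531 ≈ 4.0182e-6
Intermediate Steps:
p(k) = 4*(558 + k)/(778 + k) (p(k) = 4*((k + 558)/(k + 778)) = 4*((558 + k)/(778 + k)) = 4*(558 + k)/(778 + k))
p(988)/871457 = (4*(558 + 988)/(778 + 988))/871457 = (4*1546/1766)*(1/871457) = (4*(1/1766)*1546)*(1/871457) = (3092/883)*(1/871457) = 3092/769496531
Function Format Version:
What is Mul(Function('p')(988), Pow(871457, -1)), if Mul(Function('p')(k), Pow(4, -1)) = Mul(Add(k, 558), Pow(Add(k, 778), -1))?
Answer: Rational(3092, 769496531) ≈ 4.0182e-6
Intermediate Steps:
Function('p')(k) = Mul(4, Pow(Add(778, k), -1), Add(558, k)) (Function('p')(k) = Mul(4, Mul(Add(k, 558), Pow(Add(k, 778), -1))) = Mul(4, Mul(Add(558, k), Pow(Add(778, k), -1))) = Mul(4, Mul(Pow(Add(778, k), -1), Add(558, k))) = Mul(4, Pow(Add(778, k), -1), Add(558, k)))
Mul(Function('p')(988), Pow(871457, -1)) = Mul(Mul(4, Pow(Add(778, 988), -1), Add(558, 988)), Pow(871457, -1)) = Mul(Mul(4, Pow(1766, -1), 1546), Rational(1, 871457)) = Mul(Mul(4, Rational(1, 1766), 1546), Rational(1, 871457)) = Mul(Rational(3092, 883), Rational(1, 871457)) = Rational(3092, 769496531)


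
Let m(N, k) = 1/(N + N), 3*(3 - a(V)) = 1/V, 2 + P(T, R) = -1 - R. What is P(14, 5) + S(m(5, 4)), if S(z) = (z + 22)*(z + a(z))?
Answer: -3947/300 ≈ -13.157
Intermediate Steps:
P(T, R) = -3 - R (P(T, R) = -2 + (-1 - R) = -3 - R)
a(V) = 3 - 1/(3*V)
m(N, k) = 1/(2*N)
S(z) = (22 + z)*(3 + z - 1/(3*z)) (S(z) = (z + 22)*(z + (3 - 1/(3*z))) = (22 + z)*(3 + z - 1/(3*z)))
P(14, 5) + S(m(5, 4)) = (-3 - 1*5) + (197/3 + ((½)/5)² + 25*((½)/5) - 22/(3*((½)/5))) = (-3 - 5) + (197/3 + ((½)*(⅕))² + 25*((½)*(⅕)) - 22/(3*((½)*(⅕)))) = -8 + (197/3 + (⅒)² + 25*(⅒) - 22/(3*⅒)) = -8 + (197/3 + 1/100 + 5/2 - 22/3*10) = -8 + (197/3 + 1/100 + 5/2 - 220/3) = -8 - 1547/300 = -3947/300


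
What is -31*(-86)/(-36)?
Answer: -1333/18 ≈ -74.056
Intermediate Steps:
-31*(-86)/(-36) = 2666*(-1/36) = -1333/18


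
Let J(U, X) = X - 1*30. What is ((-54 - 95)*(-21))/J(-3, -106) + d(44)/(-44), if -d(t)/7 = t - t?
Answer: -3129/136 ≈ -23.007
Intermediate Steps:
d(t) = 0 (d(t) = -7*(t - t) = -7*0 = 0)
J(U, X) = -30 + X (J(U, X) = X - 30 = -30 + X)
((-54 - 95)*(-21))/J(-3, -106) + d(44)/(-44) = ((-54 - 95)*(-21))/(-30 - 106) + 0/(-44) = -149*(-21)/(-136) + 0*(-1/44) = 3129*(-1/136) + 0 = -3129/136 + 0 = -3129/136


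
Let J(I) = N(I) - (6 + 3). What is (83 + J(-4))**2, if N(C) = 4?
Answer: 6084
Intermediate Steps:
J(I) = -5 (J(I) = 4 - (6 + 3) = 4 - 9 = -5)
(83 + J(-4))**2 = (83 - 5)**2 = 78**2 = 6084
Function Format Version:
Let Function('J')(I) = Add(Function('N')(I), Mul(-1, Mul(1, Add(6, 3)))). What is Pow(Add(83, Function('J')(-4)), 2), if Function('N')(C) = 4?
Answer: 6084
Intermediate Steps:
Function('J')(I) = -5 (Function('J')(I) = Add(4, Mul(-1, Mul(1, Add(6, 3)))) = Add(4, Mul(-1, Mul(1, 9))) = Add(4, Mul(-1, 9)) = Add(4, -9) = -5)
Pow(Add(83, Function('J')(-4)), 2) = Pow(Add(83, -5), 2) = Pow(78, 2) = 6084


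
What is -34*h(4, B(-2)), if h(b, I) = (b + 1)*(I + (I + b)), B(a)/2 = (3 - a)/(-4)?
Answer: 170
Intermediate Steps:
B(a) = -3/2 + a/2 (B(a) = 2*((3 - a)/(-4)) = 2*((3 - a)*(-¼)) = 2*(-¾ + a/4) = -3/2 + a/2)
h(b, I) = (1 + b)*(b + 2*I)
-34*h(4, B(-2)) = -34*(4 + 4² + 2*(-3/2 + (½)*(-2)) + 2*(-3/2 + (½)*(-2))*4) = -34*(4 + 16 + 2*(-3/2 - 1) + 2*(-3/2 - 1)*4) = -34*(4 + 16 + 2*(-5/2) + 2*(-5/2)*4) = -34*(4 + 16 - 5 - 20) = -34*(-5) = 170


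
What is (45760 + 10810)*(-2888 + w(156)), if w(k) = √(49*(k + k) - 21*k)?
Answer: -163374160 + 113140*√3003 ≈ -1.5717e+8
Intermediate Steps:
w(k) = √77*√k (w(k) = √(49*(2*k) - 21*k) = √(98*k - 21*k) = √(77*k) = √77*√k)
(45760 + 10810)*(-2888 + w(156)) = (45760 + 10810)*(-2888 + √77*√156) = 56570*(-2888 + √77*(2*√39)) = 56570*(-2888 + 2*√3003) = -163374160 + 113140*√3003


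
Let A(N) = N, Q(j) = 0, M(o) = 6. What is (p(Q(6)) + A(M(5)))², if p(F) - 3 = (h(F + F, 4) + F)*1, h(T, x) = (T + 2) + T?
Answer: 121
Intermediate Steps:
h(T, x) = 2 + 2*T (h(T, x) = (2 + T) + T = 2 + 2*T)
p(F) = 5 + 5*F (p(F) = 3 + ((2 + 2*(F + F)) + F)*1 = 3 + ((2 + 2*(2*F)) + F)*1 = 3 + ((2 + 4*F) + F)*1 = 3 + (2 + 5*F)*1 = 3 + (2 + 5*F) = 5 + 5*F)
(p(Q(6)) + A(M(5)))² = ((5 + 5*0) + 6)² = ((5 + 0) + 6)² = (5 + 6)² = 11² = 121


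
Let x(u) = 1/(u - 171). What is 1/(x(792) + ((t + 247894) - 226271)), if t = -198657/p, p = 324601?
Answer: 201577221/4358581208287 ≈ 4.6248e-5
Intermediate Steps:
t = -198657/324601 ≈ -0.61200
x(u) = 1/(-171 + u)
1/(x(792) + ((t + 247894) - 226271)) = 1/(1/(-171 + 792) + ((-198657/324601 + 247894) - 226271)) = 1/(1/621 + (80466441637/324601 - 226271)) = 1/(1/621 + 7018648766/324601) = 1/(4358581208287/201577221) = 201577221/4358581208287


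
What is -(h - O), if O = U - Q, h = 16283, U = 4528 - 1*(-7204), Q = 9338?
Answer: -13889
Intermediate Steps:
U = 11732 (U = 4528 + 7204 = 11732)
O = 2394 (O = 11732 - 1*9338 = 11732 - 9338 = 2394)
-(h - O) = -(16283 - 1*2394) = -(16283 - 2394) = -1*13889 = -13889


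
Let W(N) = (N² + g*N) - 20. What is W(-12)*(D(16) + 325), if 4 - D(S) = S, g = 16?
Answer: -21284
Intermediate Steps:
D(S) = 4 - S
W(N) = -20 + N² + 16*N (W(N) = (N² + 16*N) - 20 = -20 + N² + 16*N)
W(-12)*(D(16) + 325) = (-20 + (-12)² + 16*(-12))*((4 - 1*16) + 325) = (-20 + 144 - 192)*((4 - 16) + 325) = -68*(-12 + 325) = -68*313 = -21284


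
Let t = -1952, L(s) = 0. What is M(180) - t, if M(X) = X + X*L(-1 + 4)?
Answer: 2132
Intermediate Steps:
M(X) = X (M(X) = X + X*0 = X + 0 = X)
M(180) - t = 180 - 1*(-1952) = 180 + 1952 = 2132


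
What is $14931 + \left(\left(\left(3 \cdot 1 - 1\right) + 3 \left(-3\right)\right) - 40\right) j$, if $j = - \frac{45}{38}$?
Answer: $\frac{569493}{38} \approx 14987.0$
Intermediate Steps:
$j = - \frac{45}{38}$ ($j = \left(-45\right) \frac{1}{38} = - \frac{45}{38} \approx -1.1842$)
$14931 + \left(\left(\left(3 \cdot 1 - 1\right) + 3 \left(-3\right)\right) - 40\right) j = 14931 + \left(\left(\left(3 \cdot 1 - 1\right) + 3 \left(-3\right)\right) - 40\right) \left(- \frac{45}{38}\right) = 14931 + \left(\left(\left(3 - 1\right) - 9\right) - 40\right) \left(- \frac{45}{38}\right) = 14931 + \left(\left(2 - 9\right) - 40\right) \left(- \frac{45}{38}\right) = 14931 + \left(-7 - 40\right) \left(- \frac{45}{38}\right) = 14931 - - \frac{2115}{38} = 14931 + \frac{2115}{38} = \frac{569493}{38}$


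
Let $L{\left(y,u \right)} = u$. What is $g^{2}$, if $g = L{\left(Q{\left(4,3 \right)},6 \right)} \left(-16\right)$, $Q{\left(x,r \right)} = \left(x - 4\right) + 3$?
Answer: $9216$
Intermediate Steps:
$Q{\left(x,r \right)} = -1 + x$ ($Q{\left(x,r \right)} = \left(-4 + x\right) + 3 = -1 + x$)
$g = -96$ ($g = 6 \left(-16\right) = -96$)
$g^{2} = \left(-96\right)^{2} = 9216$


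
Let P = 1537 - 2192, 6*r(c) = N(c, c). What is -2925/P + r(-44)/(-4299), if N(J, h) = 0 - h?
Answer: 7541863/1689507 ≈ 4.4639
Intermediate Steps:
N(J, h) = -h
r(c) = -c/6 (r(c) = (-c)/6 = -c/6)
P = -655
-2925/P + r(-44)/(-4299) = -2925/(-655) - 1/6*(-44)/(-4299) = -2925*(-1/655) + (22/3)*(-1/4299) = 585/131 - 22/12897 = 7541863/1689507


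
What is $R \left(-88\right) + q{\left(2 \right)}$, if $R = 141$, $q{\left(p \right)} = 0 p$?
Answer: $-12408$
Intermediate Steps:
$q{\left(p \right)} = 0$
$R \left(-88\right) + q{\left(2 \right)} = 141 \left(-88\right) + 0 = -12408 + 0 = -12408$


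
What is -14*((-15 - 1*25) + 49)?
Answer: -126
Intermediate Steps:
-14*((-15 - 1*25) + 49) = -14*((-15 - 25) + 49) = -14*(-40 + 49) = -14*9 = -126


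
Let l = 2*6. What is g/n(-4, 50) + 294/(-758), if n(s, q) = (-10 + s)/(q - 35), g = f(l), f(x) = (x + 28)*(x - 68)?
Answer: 909453/379 ≈ 2399.6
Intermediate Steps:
l = 12
f(x) = (-68 + x)*(28 + x) (f(x) = (28 + x)*(-68 + x) = (-68 + x)*(28 + x))
g = -2240 (g = -1904 + 12² - 40*12 = -1904 + 144 - 480 = -2240)
n(s, q) = (-10 + s)/(-35 + q)
g/n(-4, 50) + 294/(-758) = -2240*(-35 + 50)/(-10 - 4) + 294/(-758) = -2240/(-14/15) + 294*(-1/758) = -2240/((1/15)*(-14)) - 147/379 = -2240/(-14/15) - 147/379 = -2240*(-15/14) - 147/379 = 2400 - 147/379 = 909453/379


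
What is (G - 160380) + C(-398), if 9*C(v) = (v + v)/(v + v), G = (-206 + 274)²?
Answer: -1401803/9 ≈ -1.5576e+5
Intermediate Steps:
G = 4624 (G = 68² = 4624)
C(v) = ⅑ (C(v) = ((v + v)/(v + v))/9 = ((2*v)/((2*v)))/9 = ((2*v)*(1/(2*v)))/9 = (⅑)*1 = ⅑)
(G - 160380) + C(-398) = (4624 - 160380) + ⅑ = -155756 + ⅑ = -1401803/9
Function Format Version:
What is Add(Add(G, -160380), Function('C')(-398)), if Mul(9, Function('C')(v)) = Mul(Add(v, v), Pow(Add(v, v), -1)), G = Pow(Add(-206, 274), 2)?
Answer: Rational(-1401803, 9) ≈ -1.5576e+5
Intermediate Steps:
G = 4624 (G = Pow(68, 2) = 4624)
Function('C')(v) = Rational(1, 9) (Function('C')(v) = Mul(Rational(1, 9), Mul(Add(v, v), Pow(Add(v, v), -1))) = Mul(Rational(1, 9), Mul(Mul(2, v), Pow(Mul(2, v), -1))) = Mul(Rational(1, 9), Mul(Mul(2, v), Mul(Rational(1, 2), Pow(v, -1)))) = Mul(Rational(1, 9), 1) = Rational(1, 9))
Add(Add(G, -160380), Function('C')(-398)) = Add(Add(4624, -160380), Rational(1, 9)) = Add(-155756, Rational(1, 9)) = Rational(-1401803, 9)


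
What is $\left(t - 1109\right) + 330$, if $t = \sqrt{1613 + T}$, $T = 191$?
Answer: $-779 + 2 \sqrt{451} \approx -736.53$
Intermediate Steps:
$t = 2 \sqrt{451}$ ($t = \sqrt{1613 + 191} = \sqrt{1804} = 2 \sqrt{451} \approx 42.474$)
$\left(t - 1109\right) + 330 = \left(2 \sqrt{451} - 1109\right) + 330 = \left(-1109 + 2 \sqrt{451}\right) + 330 = -779 + 2 \sqrt{451}$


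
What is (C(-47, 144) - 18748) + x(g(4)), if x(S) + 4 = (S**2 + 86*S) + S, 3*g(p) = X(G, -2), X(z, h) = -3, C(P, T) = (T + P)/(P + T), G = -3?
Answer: -18837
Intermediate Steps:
C(P, T) = 1 (C(P, T) = (P + T)/(P + T) = 1)
g(p) = -1 (g(p) = (1/3)*(-3) = -1)
x(S) = -4 + S**2 + 87*S (x(S) = -4 + ((S**2 + 86*S) + S) = -4 + (S**2 + 87*S) = -4 + S**2 + 87*S)
(C(-47, 144) - 18748) + x(g(4)) = (1 - 18748) + (-4 + (-1)**2 + 87*(-1)) = -18747 + (-4 + 1 - 87) = -18747 - 90 = -18837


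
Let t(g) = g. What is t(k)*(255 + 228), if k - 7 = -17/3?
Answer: 644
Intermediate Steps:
k = 4/3 (k = 7 - 17/3 = 4/3 ≈ 1.3333)
t(k)*(255 + 228) = 4*(255 + 228)/3 = (4/3)*483 = 644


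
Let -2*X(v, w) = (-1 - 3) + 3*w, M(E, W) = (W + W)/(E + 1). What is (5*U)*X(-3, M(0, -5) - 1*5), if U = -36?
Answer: -4410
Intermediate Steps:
M(E, W) = 2*W/(1 + E) (M(E, W) = (2*W)/(1 + E) = 2*W/(1 + E))
X(v, w) = 2 - 3*w/2 (X(v, w) = -((-1 - 3) + 3*w)/2 = -(-4 + 3*w)/2 = 2 - 3*w/2)
(5*U)*X(-3, M(0, -5) - 1*5) = (5*(-36))*(2 - 3*(2*(-5)/(1 + 0) - 1*5)/2) = -180*(2 - 3*(2*(-5)/1 - 5)/2) = -180*(2 - 3*(2*(-5)*1 - 5)/2) = -180*(2 - 3*(-10 - 5)/2) = -180*(2 - 3/2*(-15)) = -180*(2 + 45/2) = -180*49/2 = -4410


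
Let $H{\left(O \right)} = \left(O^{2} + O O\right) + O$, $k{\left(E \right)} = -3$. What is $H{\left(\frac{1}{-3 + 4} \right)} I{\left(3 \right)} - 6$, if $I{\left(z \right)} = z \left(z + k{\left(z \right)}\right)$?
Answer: $-6$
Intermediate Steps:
$I{\left(z \right)} = z \left(-3 + z\right)$ ($I{\left(z \right)} = z \left(z - 3\right) = z \left(-3 + z\right)$)
$H{\left(O \right)} = O + 2 O^{2}$ ($H{\left(O \right)} = \left(O^{2} + O^{2}\right) + O = 2 O^{2} + O = O + 2 O^{2}$)
$H{\left(\frac{1}{-3 + 4} \right)} I{\left(3 \right)} - 6 = \frac{1 + \frac{2}{-3 + 4}}{-3 + 4} \cdot 3 \left(-3 + 3\right) - 6 = \frac{1 + \frac{2}{1}}{1} \cdot 3 \cdot 0 - 6 = 1 \left(1 + 2 \cdot 1\right) 0 - 6 = 1 \left(1 + 2\right) 0 - 6 = 1 \cdot 3 \cdot 0 - 6 = 3 \cdot 0 - 6 = 0 - 6 = -6$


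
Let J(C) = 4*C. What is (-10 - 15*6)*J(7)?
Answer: -2800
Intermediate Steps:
(-10 - 15*6)*J(7) = (-10 - 15*6)*(4*7) = (-10 - 90)*28 = -100*28 = -2800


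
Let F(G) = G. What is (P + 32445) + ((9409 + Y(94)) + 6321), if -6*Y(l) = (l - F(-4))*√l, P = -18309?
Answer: 29866 - 49*√94/3 ≈ 29708.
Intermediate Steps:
Y(l) = -√l*(4 + l)/6 (Y(l) = -(l - 1*(-4))*√l/6 = -(l + 4)*√l/6 = -(4 + l)*√l/6 = -√l*(4 + l)/6)
(P + 32445) + ((9409 + Y(94)) + 6321) = (-18309 + 32445) + ((9409 + √94*(-4 - 1*94)/6) + 6321) = 14136 + ((9409 + √94*(-4 - 94)/6) + 6321) = 14136 + ((9409 + (⅙)*√94*(-98)) + 6321) = 14136 + ((9409 - 49*√94/3) + 6321) = 14136 + (15730 - 49*√94/3) = 29866 - 49*√94/3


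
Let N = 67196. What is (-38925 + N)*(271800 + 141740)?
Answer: 11691189340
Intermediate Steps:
(-38925 + N)*(271800 + 141740) = (-38925 + 67196)*(271800 + 141740) = 28271*413540 = 11691189340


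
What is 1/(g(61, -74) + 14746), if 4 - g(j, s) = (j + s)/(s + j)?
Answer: 1/14749 ≈ 6.7801e-5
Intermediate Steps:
g(j, s) = 3 (g(j, s) = 4 - (j + s)/(s + j) = 4 - (j + s)/(j + s) = 4 - 1*1 = 4 - 1 = 3)
1/(g(61, -74) + 14746) = 1/(3 + 14746) = 1/14749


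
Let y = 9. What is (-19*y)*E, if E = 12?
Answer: -2052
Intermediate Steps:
(-19*y)*E = -19*9*12 = -171*12 = -2052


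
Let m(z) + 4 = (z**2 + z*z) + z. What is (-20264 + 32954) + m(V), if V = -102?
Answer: 33392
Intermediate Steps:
m(z) = -4 + z + 2*z**2 (m(z) = -4 + ((z**2 + z*z) + z) = -4 + ((z**2 + z**2) + z) = -4 + (2*z**2 + z) = -4 + (z + 2*z**2) = -4 + z + 2*z**2)
(-20264 + 32954) + m(V) = (-20264 + 32954) + (-4 - 102 + 2*(-102)**2) = 12690 + (-4 - 102 + 2*10404) = 12690 + (-4 - 102 + 20808) = 12690 + 20702 = 33392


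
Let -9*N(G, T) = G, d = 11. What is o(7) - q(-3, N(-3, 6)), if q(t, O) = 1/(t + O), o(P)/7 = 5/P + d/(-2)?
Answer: -265/8 ≈ -33.125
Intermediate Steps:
N(G, T) = -G/9
o(P) = -77/2 + 35/P (o(P) = 7*(5/P + 11/(-2)) = 7*(5/P + 11*(-½)) = 7*(5/P - 11/2) = 7*(-11/2 + 5/P) = -77/2 + 35/P)
q(t, O) = 1/(O + t)
o(7) - q(-3, N(-3, 6)) = (-77/2 + 35/7) - 1/(-⅑*(-3) - 3) = (-77/2 + 35*(⅐)) - 1/(⅓ - 3) = (-77/2 + 5) - 1/(-8/3) = -67/2 - 1*(-3/8) = -67/2 + 3/8 = -265/8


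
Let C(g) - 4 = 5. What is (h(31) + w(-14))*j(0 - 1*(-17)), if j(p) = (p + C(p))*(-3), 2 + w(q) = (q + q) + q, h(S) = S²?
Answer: -71526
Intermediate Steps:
w(q) = -2 + 3*q (w(q) = -2 + ((q + q) + q) = -2 + (2*q + q) = -2 + 3*q)
C(g) = 9 (C(g) = 4 + 5 = 9)
j(p) = -27 - 3*p (j(p) = (p + 9)*(-3) = (9 + p)*(-3) = -27 - 3*p)
(h(31) + w(-14))*j(0 - 1*(-17)) = (31² + (-2 + 3*(-14)))*(-27 - 3*(0 - 1*(-17))) = (961 + (-2 - 42))*(-27 - 3*(0 + 17)) = (961 - 44)*(-27 - 3*17) = 917*(-27 - 51) = 917*(-78) = -71526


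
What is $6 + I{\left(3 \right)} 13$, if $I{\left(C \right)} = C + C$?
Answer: $84$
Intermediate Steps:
$I{\left(C \right)} = 2 C$
$6 + I{\left(3 \right)} 13 = 6 + 2 \cdot 3 \cdot 13 = 6 + 6 \cdot 13 = 6 + 78 = 84$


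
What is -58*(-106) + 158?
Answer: 6306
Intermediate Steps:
-58*(-106) + 158 = 6148 + 158 = 6306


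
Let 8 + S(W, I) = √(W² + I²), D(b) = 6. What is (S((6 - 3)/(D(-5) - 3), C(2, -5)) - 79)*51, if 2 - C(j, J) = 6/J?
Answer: -4437 + 51*√281/5 ≈ -4266.0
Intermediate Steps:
C(j, J) = 2 - 6/J
S(W, I) = -8 + √(I² + W²) (S(W, I) = -8 + √(W² + I²) = -8 + √(I² + W²))
(S((6 - 3)/(D(-5) - 3), C(2, -5)) - 79)*51 = ((-8 + √((2 - 6/(-5))² + ((6 - 3)/(6 - 3))²)) - 79)*51 = ((-8 + √((2 - 6*(-⅕))² + (3/3)²)) - 79)*51 = ((-8 + √((2 + 6/5)² + (3*(⅓))²)) - 79)*51 = ((-8 + √((16/5)² + 1²)) - 79)*51 = ((-8 + √(256/25 + 1)) - 79)*51 = ((-8 + √(281/25)) - 79)*51 = ((-8 + √281/5) - 79)*51 = (-87 + √281/5)*51 = -4437 + 51*√281/5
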